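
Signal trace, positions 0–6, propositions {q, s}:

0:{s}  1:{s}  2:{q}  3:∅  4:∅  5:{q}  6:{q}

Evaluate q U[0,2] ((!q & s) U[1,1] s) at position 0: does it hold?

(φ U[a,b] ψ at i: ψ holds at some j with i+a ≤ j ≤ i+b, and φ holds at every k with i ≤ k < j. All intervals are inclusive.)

Yes

Need some j in [0,2] with ((!q & s) U[1,1] s), and q at every k in [0,j-1].
  j=0: ((!q & s) U[1,1] s) holds; no prefix to check → satisfied.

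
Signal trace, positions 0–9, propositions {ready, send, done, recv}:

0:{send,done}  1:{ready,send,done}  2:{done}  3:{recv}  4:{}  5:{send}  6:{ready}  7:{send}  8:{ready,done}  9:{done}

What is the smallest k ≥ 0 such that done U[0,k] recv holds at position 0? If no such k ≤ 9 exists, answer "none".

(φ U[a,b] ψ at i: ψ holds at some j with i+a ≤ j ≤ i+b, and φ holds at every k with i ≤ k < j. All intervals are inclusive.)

Need earliest j ≥ 0 with recv, and done at every k in [0,j-1].
  j=0: rhs fails.
  j=1: rhs fails.
  j=2: rhs fails.
  j=3: rhs holds; lhs holds on [0,2]. k = 3.

3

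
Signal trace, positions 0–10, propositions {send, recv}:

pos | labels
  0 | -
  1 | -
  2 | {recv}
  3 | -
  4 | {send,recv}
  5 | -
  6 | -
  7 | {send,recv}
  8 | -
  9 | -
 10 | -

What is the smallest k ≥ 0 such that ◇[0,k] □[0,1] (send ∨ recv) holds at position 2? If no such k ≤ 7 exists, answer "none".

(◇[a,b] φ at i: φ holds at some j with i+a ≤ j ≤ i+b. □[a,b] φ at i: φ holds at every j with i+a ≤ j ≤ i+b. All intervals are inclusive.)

none

Scan j = 2,3,… for □[0,1] (send ∨ recv):
  j=2: fails
  j=3: fails
  j=4: fails
  j=5: fails
  j=6: fails
  j=7: fails
  j=8: fails
  j=9: fails
No j in [2,9] satisfies it → none.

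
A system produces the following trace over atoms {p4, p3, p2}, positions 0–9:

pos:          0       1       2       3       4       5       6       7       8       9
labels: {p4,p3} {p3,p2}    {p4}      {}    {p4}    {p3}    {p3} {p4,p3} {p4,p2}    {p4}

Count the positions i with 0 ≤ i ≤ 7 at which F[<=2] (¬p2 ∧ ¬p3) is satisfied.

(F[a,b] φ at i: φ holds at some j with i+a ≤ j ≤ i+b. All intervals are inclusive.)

6

Evaluate at each i in [0,7]:
  i=0: ✓ (witness j=2)
  i=1: ✓ (witness j=2)
  i=2: ✓ (witness j=2)
  i=3: ✓ (witness j=3)
  i=4: ✓ (witness j=4)
  i=5: ✗ (none in [5,7])
  i=6: ✗ (none in [6,8])
  i=7: ✓ (witness j=9)
Positions where it holds: {0, 1, 2, 3, 4, 7} → 6.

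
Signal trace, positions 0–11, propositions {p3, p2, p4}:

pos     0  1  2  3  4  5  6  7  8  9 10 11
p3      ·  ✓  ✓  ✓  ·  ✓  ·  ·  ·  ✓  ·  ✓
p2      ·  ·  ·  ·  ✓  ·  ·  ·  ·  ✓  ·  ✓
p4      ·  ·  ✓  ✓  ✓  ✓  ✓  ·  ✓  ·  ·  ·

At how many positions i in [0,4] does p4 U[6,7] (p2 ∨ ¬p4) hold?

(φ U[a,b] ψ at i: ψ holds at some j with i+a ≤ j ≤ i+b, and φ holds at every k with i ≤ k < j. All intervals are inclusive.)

Evaluate at each i in [0,4]:
  i=0: ✗ (lhs fails at k=0 before rhs at j=7)
  i=1: ✗ (lhs fails at k=1 before rhs at j=7)
  i=2: ✗ (lhs fails at k=7 before rhs at j=9)
  i=3: ✗ (lhs fails at k=7 before rhs at j=9)
  i=4: ✗ (lhs fails at k=7 before rhs at j=10)
Positions where it holds: {} → 0.

0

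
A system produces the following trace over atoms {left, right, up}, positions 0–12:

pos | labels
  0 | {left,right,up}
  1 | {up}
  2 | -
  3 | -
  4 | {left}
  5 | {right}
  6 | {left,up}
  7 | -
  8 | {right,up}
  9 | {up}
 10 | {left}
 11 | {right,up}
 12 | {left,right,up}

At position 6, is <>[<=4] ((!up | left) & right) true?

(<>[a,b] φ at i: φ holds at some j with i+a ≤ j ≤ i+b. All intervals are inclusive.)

Check ((!up | left) & right) at each j in [6,10]:
  j=6: false
  j=7: false
  j=8: false
  j=9: false
  j=10: false
No position in the window satisfies it → formula fails.

No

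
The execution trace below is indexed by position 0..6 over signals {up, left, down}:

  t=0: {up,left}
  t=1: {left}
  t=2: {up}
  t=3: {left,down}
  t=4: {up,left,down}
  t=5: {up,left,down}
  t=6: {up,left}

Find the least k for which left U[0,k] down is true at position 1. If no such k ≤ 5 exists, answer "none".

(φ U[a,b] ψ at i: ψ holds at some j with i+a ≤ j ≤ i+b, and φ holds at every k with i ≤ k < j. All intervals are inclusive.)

Need earliest j ≥ 1 with down, and left at every k in [1,j-1].
  j=1: rhs fails.
  j=2: rhs fails.
  j=3: rhs holds but lhs fails at k=2.
  j=4: rhs holds but lhs fails at k=2.
  j=5: rhs holds but lhs fails at k=2.
  j=6: rhs fails.
No witness within the range → none.

none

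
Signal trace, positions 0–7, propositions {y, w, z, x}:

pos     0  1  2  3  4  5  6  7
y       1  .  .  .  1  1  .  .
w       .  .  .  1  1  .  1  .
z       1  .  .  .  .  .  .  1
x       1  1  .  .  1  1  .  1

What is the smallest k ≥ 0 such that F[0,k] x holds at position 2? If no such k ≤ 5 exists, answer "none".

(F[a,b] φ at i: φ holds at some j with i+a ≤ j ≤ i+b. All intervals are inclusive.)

Scan j = 2,3,… for x:
  j=2: fails
  j=3: fails
  j=4: holds
First hit at j=4, so smallest k = 4-2 = 2.

2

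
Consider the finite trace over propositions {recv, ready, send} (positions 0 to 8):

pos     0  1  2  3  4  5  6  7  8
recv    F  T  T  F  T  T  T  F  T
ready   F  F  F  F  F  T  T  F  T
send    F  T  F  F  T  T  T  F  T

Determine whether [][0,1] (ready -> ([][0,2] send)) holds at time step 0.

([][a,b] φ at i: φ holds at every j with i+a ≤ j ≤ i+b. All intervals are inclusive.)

Holds

Check (ready -> ([][0,2] send)) at every j in [0,1]:
  j=0: antecedent false → ✓
  j=1: antecedent false → ✓
All positions satisfy it → formula holds.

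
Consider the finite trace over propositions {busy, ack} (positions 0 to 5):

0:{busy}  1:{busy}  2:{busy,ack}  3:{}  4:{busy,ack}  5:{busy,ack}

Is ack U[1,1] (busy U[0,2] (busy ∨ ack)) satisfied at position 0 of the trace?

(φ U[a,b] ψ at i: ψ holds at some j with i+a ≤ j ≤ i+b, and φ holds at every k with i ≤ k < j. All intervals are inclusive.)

Does not hold

Need some j in [1,1] with (busy U[0,2] (busy ∨ ack)), and ack at every k in [0,j-1].
  j=1: (busy U[0,2] (busy ∨ ack)) holds, but ack fails at k=0 → not this j.
No j in the window works → until fails.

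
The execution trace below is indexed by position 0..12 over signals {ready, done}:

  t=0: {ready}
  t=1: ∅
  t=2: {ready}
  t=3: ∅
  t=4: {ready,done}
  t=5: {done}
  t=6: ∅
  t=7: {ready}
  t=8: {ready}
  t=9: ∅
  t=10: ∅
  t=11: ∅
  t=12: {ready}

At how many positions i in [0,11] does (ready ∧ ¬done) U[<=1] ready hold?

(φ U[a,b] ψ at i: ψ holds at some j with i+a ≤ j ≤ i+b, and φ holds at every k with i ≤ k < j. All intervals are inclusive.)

5

Evaluate at each i in [0,11]:
  i=0: ✓ (rhs at j=0)
  i=1: ✗ (lhs fails at k=1 before rhs at j=2)
  i=2: ✓ (rhs at j=2)
  i=3: ✗ (lhs fails at k=3 before rhs at j=4)
  i=4: ✓ (rhs at j=4)
  i=5: ✗ (no rhs in [5,6])
  i=6: ✗ (lhs fails at k=6 before rhs at j=7)
  i=7: ✓ (rhs at j=7)
  i=8: ✓ (rhs at j=8)
  i=9: ✗ (no rhs in [9,10])
  i=10: ✗ (no rhs in [10,11])
  i=11: ✗ (lhs fails at k=11 before rhs at j=12)
Positions where it holds: {0, 2, 4, 7, 8} → 5.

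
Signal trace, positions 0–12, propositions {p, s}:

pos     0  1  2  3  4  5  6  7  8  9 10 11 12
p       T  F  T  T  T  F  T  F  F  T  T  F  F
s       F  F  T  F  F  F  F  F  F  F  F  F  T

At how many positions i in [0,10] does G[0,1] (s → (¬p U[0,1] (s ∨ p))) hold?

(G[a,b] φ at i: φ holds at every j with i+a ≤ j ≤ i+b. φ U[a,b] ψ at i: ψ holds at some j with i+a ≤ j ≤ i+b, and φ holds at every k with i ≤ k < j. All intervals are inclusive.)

Evaluate at each i in [0,10]:
  i=0: ✓ (all of [0,1])
  i=1: ✓ (all of [1,2])
  i=2: ✓ (all of [2,3])
  i=3: ✓ (all of [3,4])
  i=4: ✓ (all of [4,5])
  i=5: ✓ (all of [5,6])
  i=6: ✓ (all of [6,7])
  i=7: ✓ (all of [7,8])
  i=8: ✓ (all of [8,9])
  i=9: ✓ (all of [9,10])
  i=10: ✓ (all of [10,11])
Positions where it holds: {0, 1, 2, 3, 4, 5, 6, 7, 8, 9, 10} → 11.

11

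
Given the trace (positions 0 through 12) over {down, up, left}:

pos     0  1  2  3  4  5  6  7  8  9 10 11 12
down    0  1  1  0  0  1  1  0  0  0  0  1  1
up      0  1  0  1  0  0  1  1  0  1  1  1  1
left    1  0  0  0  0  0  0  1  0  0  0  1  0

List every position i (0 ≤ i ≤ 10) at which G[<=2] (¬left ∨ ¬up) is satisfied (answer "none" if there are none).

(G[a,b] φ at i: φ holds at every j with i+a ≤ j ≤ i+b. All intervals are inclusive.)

0, 1, 2, 3, 4, 8

Evaluate at each i in [0,10]:
  i=0: ✓ (all of [0,2])
  i=1: ✓ (all of [1,3])
  i=2: ✓ (all of [2,4])
  i=3: ✓ (all of [3,5])
  i=4: ✓ (all of [4,6])
  i=5: ✗ (fails at j=7)
  i=6: ✗ (fails at j=7)
  i=7: ✗ (fails at j=7)
  i=8: ✓ (all of [8,10])
  i=9: ✗ (fails at j=11)
  i=10: ✗ (fails at j=11)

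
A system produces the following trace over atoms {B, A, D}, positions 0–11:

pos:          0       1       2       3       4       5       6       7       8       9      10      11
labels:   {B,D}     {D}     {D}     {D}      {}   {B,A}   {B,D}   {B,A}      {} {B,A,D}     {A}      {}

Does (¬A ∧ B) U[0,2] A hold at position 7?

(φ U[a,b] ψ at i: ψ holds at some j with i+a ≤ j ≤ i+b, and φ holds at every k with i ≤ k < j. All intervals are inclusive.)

Need some j in [7,9] with A, and (¬A ∧ B) at every k in [7,j-1].
  j=7: A holds; no prefix to check → satisfied.

Yes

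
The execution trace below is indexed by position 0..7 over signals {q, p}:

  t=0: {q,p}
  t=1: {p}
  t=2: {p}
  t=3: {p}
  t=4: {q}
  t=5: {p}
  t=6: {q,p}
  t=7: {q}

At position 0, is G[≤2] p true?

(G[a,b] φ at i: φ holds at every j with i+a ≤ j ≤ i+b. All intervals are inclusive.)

Check p at every j in [0,2]:
  j=0: true
  j=1: true
  j=2: true
All positions satisfy it → formula holds.

True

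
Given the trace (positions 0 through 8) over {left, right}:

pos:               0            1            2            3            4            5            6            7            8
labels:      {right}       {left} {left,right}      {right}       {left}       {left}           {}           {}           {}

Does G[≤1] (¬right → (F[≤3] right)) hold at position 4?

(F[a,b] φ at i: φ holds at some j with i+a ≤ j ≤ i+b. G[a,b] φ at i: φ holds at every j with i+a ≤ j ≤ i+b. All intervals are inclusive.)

Check (¬right → (F[≤3] right)) at every j in [4,5]:
  j=4: antecedent true; consequent fails (none in [4,7]) → ✗
  j=5: antecedent true; consequent fails (none in [5,8]) → ✗
Fails at j=4 → formula fails.

False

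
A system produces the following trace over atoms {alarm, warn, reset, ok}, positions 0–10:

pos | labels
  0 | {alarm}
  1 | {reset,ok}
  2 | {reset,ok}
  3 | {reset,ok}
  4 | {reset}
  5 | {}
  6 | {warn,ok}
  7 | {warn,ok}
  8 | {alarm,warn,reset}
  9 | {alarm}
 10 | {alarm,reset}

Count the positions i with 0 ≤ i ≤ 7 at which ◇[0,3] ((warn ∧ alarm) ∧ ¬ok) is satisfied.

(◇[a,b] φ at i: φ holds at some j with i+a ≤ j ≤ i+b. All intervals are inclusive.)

3

Evaluate at each i in [0,7]:
  i=0: ✗ (none in [0,3])
  i=1: ✗ (none in [1,4])
  i=2: ✗ (none in [2,5])
  i=3: ✗ (none in [3,6])
  i=4: ✗ (none in [4,7])
  i=5: ✓ (witness j=8)
  i=6: ✓ (witness j=8)
  i=7: ✓ (witness j=8)
Positions where it holds: {5, 6, 7} → 3.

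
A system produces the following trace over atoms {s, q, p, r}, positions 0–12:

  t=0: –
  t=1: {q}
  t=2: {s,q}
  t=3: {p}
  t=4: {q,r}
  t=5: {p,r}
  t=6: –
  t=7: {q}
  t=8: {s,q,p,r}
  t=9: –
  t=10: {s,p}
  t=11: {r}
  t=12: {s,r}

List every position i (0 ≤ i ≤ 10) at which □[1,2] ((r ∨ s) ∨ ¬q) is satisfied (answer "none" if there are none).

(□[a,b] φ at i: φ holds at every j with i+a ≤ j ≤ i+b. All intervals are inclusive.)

Evaluate at each i in [0,10]:
  i=0: ✗ (fails at j=1)
  i=1: ✓ (all of [2,3])
  i=2: ✓ (all of [3,4])
  i=3: ✓ (all of [4,5])
  i=4: ✓ (all of [5,6])
  i=5: ✗ (fails at j=7)
  i=6: ✗ (fails at j=7)
  i=7: ✓ (all of [8,9])
  i=8: ✓ (all of [9,10])
  i=9: ✓ (all of [10,11])
  i=10: ✓ (all of [11,12])

1, 2, 3, 4, 7, 8, 9, 10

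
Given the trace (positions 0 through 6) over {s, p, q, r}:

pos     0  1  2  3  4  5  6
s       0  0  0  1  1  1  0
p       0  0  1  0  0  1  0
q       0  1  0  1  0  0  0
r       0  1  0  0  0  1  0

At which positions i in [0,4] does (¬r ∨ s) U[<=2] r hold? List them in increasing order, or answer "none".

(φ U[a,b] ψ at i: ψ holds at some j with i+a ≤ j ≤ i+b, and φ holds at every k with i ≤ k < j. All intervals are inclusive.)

Evaluate at each i in [0,4]:
  i=0: ✓ (rhs at j=1; lhs holds on [0,0])
  i=1: ✓ (rhs at j=1)
  i=2: ✗ (no rhs in [2,4])
  i=3: ✓ (rhs at j=5; lhs holds on [3,4])
  i=4: ✓ (rhs at j=5; lhs holds on [4,4])

0, 1, 3, 4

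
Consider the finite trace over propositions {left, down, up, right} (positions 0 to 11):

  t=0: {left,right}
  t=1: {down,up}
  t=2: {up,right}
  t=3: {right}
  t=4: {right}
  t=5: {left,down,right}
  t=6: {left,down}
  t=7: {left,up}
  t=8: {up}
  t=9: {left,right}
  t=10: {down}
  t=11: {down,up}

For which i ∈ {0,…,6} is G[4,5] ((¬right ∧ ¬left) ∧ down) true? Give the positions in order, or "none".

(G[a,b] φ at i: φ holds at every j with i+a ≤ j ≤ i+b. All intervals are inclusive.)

Evaluate at each i in [0,6]:
  i=0: ✗ (fails at j=4)
  i=1: ✗ (fails at j=5)
  i=2: ✗ (fails at j=6)
  i=3: ✗ (fails at j=7)
  i=4: ✗ (fails at j=8)
  i=5: ✗ (fails at j=9)
  i=6: ✓ (all of [10,11])

6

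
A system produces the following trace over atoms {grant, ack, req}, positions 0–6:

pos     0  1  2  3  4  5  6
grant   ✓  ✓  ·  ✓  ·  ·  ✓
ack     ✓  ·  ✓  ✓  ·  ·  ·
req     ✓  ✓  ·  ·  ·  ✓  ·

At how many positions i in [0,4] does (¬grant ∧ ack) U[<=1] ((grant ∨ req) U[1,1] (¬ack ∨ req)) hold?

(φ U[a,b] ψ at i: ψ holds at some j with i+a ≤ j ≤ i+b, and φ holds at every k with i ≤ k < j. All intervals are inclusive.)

Evaluate at each i in [0,4]:
  i=0: ✓ (rhs at j=0)
  i=1: ✗ (no rhs in [1,2])
  i=2: ✓ (rhs at j=3; lhs holds on [2,2])
  i=3: ✓ (rhs at j=3)
  i=4: ✗ (lhs fails at k=4 before rhs at j=5)
Positions where it holds: {0, 2, 3} → 3.

3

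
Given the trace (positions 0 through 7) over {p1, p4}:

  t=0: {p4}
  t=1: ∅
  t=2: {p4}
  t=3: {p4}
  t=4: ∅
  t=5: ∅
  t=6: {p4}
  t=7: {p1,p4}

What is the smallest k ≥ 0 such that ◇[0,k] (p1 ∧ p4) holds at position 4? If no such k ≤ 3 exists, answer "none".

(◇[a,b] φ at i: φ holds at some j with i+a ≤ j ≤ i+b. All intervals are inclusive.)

3

Scan j = 4,5,… for (p1 ∧ p4):
  j=4: fails
  j=5: fails
  j=6: fails
  j=7: holds
First hit at j=7, so smallest k = 7-4 = 3.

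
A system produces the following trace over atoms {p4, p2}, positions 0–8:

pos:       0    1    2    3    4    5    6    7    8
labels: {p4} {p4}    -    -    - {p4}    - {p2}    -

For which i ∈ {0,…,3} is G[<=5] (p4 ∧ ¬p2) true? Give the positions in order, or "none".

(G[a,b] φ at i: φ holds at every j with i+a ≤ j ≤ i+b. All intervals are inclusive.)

Evaluate at each i in [0,3]:
  i=0: ✗ (fails at j=2)
  i=1: ✗ (fails at j=2)
  i=2: ✗ (fails at j=2)
  i=3: ✗ (fails at j=3)

none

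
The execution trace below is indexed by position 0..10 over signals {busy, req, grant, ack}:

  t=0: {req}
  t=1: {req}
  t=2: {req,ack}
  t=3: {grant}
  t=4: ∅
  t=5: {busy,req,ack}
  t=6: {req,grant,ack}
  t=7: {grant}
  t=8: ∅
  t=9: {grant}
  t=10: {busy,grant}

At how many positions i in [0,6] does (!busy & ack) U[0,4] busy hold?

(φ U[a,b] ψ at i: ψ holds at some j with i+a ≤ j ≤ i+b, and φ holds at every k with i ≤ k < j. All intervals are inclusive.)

1

Evaluate at each i in [0,6]:
  i=0: ✗ (no rhs in [0,4])
  i=1: ✗ (lhs fails at k=1 before rhs at j=5)
  i=2: ✗ (lhs fails at k=3 before rhs at j=5)
  i=3: ✗ (lhs fails at k=3 before rhs at j=5)
  i=4: ✗ (lhs fails at k=4 before rhs at j=5)
  i=5: ✓ (rhs at j=5)
  i=6: ✗ (lhs fails at k=7 before rhs at j=10)
Positions where it holds: {5} → 1.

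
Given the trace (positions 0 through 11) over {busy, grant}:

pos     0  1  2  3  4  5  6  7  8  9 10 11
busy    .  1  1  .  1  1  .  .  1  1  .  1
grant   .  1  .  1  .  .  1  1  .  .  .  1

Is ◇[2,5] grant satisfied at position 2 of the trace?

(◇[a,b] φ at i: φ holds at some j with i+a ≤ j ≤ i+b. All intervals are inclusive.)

Check grant at each j in [4,7]:
  j=4: false
  j=5: false
  j=6: true
  j=7: true
Found at j=6 → formula holds.

Yes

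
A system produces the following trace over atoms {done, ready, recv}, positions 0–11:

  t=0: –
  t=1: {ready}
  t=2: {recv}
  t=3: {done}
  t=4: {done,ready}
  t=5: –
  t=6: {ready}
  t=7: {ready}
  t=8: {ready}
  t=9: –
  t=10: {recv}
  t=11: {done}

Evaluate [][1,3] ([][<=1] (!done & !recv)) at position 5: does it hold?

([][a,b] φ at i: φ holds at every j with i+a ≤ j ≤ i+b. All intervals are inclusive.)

Holds

Check [][<=1] (!done & !recv) at every j in [6,8]:
  j=6: holds on [6,7]
  j=7: holds on [7,8]
  j=8: holds on [8,9]
All positions satisfy it → formula holds.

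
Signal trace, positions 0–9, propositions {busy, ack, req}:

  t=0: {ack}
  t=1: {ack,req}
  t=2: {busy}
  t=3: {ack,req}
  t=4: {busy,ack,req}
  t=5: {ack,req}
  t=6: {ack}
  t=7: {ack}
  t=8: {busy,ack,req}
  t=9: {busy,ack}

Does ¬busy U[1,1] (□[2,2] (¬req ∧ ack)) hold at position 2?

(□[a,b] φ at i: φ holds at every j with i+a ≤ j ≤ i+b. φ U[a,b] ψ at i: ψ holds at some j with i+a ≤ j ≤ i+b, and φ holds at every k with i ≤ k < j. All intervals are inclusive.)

Need some j in [3,3] with □[2,2] (¬req ∧ ack), and ¬busy at every k in [2,j-1].
  j=3: □[2,2] (¬req ∧ ack) — fails at 5.
No j in the window works → until fails.

No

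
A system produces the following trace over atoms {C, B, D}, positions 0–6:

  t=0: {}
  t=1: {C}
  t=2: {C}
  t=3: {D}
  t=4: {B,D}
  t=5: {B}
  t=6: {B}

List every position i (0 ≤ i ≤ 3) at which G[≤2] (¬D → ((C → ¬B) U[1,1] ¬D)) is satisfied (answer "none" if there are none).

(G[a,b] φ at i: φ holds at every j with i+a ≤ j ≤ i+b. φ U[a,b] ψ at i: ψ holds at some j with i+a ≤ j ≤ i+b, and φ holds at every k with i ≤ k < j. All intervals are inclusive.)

Evaluate at each i in [0,3]:
  i=0: ✗ (fails at j=2)
  i=1: ✗ (fails at j=2)
  i=2: ✗ (fails at j=2)
  i=3: ✓ (all of [3,5])

3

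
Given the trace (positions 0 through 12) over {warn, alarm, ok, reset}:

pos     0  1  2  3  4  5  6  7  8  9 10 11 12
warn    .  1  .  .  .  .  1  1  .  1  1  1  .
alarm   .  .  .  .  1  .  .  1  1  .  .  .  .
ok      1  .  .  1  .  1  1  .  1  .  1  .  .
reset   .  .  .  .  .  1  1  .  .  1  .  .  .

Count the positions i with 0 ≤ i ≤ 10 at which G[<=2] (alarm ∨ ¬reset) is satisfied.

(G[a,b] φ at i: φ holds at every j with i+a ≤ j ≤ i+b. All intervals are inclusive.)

4

Evaluate at each i in [0,10]:
  i=0: ✓ (all of [0,2])
  i=1: ✓ (all of [1,3])
  i=2: ✓ (all of [2,4])
  i=3: ✗ (fails at j=5)
  i=4: ✗ (fails at j=5)
  i=5: ✗ (fails at j=5)
  i=6: ✗ (fails at j=6)
  i=7: ✗ (fails at j=9)
  i=8: ✗ (fails at j=9)
  i=9: ✗ (fails at j=9)
  i=10: ✓ (all of [10,12])
Positions where it holds: {0, 1, 2, 10} → 4.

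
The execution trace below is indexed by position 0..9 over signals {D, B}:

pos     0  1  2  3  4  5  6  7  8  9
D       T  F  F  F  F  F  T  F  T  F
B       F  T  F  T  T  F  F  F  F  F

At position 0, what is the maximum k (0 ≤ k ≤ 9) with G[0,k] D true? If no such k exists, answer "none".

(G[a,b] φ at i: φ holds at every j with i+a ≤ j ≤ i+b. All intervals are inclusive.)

D must hold from j=0 onward; find where it first fails.
  j=0: holds
  j=1: fails
Holds on [0,0], so largest k = 0.

0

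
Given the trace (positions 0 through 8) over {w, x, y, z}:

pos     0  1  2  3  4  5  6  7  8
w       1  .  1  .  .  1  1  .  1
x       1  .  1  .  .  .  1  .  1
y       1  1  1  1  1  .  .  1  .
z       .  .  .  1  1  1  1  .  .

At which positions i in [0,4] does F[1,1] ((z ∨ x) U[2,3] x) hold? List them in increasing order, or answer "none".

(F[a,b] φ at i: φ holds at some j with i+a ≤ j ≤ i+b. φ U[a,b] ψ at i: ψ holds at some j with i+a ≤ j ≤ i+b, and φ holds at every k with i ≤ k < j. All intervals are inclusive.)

2, 3

Evaluate at each i in [0,4]:
  i=0: ✗ (none in [1,1])
  i=1: ✗ (none in [2,2])
  i=2: ✓ (witness j=3)
  i=3: ✓ (witness j=4)
  i=4: ✗ (none in [5,5])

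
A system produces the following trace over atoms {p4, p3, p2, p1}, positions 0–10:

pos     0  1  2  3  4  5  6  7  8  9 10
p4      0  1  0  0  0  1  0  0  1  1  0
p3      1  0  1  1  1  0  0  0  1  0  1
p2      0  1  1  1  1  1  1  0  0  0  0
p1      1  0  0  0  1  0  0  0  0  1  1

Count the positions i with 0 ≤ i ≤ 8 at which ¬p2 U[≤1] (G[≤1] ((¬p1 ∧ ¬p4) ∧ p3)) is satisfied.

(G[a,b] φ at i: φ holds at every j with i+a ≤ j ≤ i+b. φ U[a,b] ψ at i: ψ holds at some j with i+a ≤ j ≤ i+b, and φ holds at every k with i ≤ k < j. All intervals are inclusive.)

Evaluate at each i in [0,8]:
  i=0: ✗ (no rhs in [0,1])
  i=1: ✗ (lhs fails at k=1 before rhs at j=2)
  i=2: ✓ (rhs at j=2)
  i=3: ✗ (no rhs in [3,4])
  i=4: ✗ (no rhs in [4,5])
  i=5: ✗ (no rhs in [5,6])
  i=6: ✗ (no rhs in [6,7])
  i=7: ✗ (no rhs in [7,8])
  i=8: ✗ (no rhs in [8,9])
Positions where it holds: {2} → 1.

1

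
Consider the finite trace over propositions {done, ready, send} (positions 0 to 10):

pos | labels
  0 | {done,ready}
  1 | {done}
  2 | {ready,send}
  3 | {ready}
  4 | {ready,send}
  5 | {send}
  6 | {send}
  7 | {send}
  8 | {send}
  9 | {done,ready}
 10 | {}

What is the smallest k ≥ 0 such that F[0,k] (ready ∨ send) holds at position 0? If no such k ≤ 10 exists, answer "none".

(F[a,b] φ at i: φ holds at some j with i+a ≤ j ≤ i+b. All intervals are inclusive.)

Scan j = 0,1,… for (ready ∨ send):
  j=0: holds
First hit at j=0, so smallest k = 0-0 = 0.

0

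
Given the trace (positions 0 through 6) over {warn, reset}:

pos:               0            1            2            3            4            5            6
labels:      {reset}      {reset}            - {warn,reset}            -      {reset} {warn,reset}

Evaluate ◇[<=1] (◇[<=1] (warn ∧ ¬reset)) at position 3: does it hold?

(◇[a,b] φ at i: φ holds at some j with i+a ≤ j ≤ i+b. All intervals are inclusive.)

No

Check ◇[<=1] (warn ∧ ¬reset) at each j in [3,4]:
  j=3: fails (none in [3,4])
  j=4: fails (none in [4,5])
No position in the window satisfies it → formula fails.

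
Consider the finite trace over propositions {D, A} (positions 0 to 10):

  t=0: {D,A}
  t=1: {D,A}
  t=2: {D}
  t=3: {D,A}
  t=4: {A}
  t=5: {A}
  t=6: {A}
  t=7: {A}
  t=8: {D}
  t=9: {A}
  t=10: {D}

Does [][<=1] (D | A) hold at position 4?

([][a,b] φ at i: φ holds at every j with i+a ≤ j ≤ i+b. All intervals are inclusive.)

Yes

Check (D | A) at every j in [4,5]:
  j=4: true
  j=5: true
All positions satisfy it → formula holds.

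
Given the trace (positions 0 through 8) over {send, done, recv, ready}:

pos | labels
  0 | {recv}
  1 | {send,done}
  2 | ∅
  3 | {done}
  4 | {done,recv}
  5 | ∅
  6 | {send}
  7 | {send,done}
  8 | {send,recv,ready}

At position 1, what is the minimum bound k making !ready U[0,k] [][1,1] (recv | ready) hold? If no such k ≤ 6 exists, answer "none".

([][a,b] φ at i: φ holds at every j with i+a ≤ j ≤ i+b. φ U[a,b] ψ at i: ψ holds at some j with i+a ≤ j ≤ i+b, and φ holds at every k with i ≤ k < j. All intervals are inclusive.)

2

Need earliest j ≥ 1 with [][1,1] (recv | ready), and !ready at every k in [1,j-1].
  j=1: rhs fails.
  j=2: rhs fails.
  j=3: rhs holds; lhs holds on [1,2]. k = 2.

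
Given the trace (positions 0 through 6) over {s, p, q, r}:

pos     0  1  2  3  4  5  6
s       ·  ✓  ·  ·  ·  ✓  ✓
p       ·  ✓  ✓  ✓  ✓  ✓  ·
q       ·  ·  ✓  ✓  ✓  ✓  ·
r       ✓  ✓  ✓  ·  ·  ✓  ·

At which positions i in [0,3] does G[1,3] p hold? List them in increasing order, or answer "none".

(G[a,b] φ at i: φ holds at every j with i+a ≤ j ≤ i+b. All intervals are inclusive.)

0, 1, 2

Evaluate at each i in [0,3]:
  i=0: ✓ (all of [1,3])
  i=1: ✓ (all of [2,4])
  i=2: ✓ (all of [3,5])
  i=3: ✗ (fails at j=6)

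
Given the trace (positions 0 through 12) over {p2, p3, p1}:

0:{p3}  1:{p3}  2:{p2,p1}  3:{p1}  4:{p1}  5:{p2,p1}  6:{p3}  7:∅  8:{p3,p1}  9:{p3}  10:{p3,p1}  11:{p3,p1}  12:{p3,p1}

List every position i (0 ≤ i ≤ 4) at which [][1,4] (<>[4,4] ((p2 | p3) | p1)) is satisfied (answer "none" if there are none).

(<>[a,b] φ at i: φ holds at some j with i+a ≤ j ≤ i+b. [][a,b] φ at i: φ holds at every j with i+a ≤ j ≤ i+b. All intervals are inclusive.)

Evaluate at each i in [0,4]:
  i=0: ✗ (fails at j=3)
  i=1: ✗ (fails at j=3)
  i=2: ✗ (fails at j=3)
  i=3: ✓ (all of [4,7])
  i=4: ✓ (all of [5,8])

3, 4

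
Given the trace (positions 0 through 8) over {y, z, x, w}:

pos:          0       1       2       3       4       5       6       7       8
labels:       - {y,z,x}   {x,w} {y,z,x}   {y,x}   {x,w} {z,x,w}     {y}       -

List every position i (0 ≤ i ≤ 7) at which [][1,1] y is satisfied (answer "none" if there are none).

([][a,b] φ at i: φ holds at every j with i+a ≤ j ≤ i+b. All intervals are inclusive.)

0, 2, 3, 6

Evaluate at each i in [0,7]:
  i=0: ✓ (all of [1,1])
  i=1: ✗ (fails at j=2)
  i=2: ✓ (all of [3,3])
  i=3: ✓ (all of [4,4])
  i=4: ✗ (fails at j=5)
  i=5: ✗ (fails at j=6)
  i=6: ✓ (all of [7,7])
  i=7: ✗ (fails at j=8)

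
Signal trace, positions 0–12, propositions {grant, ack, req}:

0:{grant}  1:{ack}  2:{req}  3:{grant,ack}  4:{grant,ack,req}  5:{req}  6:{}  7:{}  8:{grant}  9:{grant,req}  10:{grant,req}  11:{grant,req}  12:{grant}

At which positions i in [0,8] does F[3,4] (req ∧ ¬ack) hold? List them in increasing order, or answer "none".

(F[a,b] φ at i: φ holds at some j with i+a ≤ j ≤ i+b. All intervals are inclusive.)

Evaluate at each i in [0,8]:
  i=0: ✗ (none in [3,4])
  i=1: ✓ (witness j=5)
  i=2: ✓ (witness j=5)
  i=3: ✗ (none in [6,7])
  i=4: ✗ (none in [7,8])
  i=5: ✓ (witness j=9)
  i=6: ✓ (witness j=9)
  i=7: ✓ (witness j=10)
  i=8: ✓ (witness j=11)

1, 2, 5, 6, 7, 8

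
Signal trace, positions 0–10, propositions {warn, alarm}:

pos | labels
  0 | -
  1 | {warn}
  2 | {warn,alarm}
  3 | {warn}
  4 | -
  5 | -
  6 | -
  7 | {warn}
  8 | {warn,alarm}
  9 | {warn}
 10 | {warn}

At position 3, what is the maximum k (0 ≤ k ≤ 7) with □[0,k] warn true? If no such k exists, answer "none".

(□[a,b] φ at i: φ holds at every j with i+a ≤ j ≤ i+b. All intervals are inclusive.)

warn must hold from j=3 onward; find where it first fails.
  j=3: holds
  j=4: fails
Holds on [3,3], so largest k = 0.

0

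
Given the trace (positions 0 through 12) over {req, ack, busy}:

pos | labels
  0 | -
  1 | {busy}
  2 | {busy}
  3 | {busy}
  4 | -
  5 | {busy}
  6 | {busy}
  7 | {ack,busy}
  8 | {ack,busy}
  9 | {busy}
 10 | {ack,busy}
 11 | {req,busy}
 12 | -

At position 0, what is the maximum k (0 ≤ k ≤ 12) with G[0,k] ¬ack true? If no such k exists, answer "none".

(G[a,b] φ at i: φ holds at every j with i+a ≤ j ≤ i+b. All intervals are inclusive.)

6

¬ack must hold from j=0 onward; find where it first fails.
  j=0: holds
  j=1: holds
  j=2: holds
  j=3: holds
  j=4: holds
  j=5: holds
  j=6: holds
  j=7: fails
Holds on [0,6], so largest k = 6.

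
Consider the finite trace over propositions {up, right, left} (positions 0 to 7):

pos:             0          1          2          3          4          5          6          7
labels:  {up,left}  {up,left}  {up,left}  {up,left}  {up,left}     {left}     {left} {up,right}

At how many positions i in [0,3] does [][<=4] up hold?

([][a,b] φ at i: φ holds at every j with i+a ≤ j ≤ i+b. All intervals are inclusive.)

1

Evaluate at each i in [0,3]:
  i=0: ✓ (all of [0,4])
  i=1: ✗ (fails at j=5)
  i=2: ✗ (fails at j=5)
  i=3: ✗ (fails at j=5)
Positions where it holds: {0} → 1.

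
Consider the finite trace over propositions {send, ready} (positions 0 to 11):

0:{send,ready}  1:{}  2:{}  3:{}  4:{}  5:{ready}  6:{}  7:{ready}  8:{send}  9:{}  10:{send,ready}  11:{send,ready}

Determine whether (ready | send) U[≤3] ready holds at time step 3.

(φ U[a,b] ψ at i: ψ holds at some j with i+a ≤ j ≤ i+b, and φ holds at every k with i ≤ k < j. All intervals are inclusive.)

Does not hold

Need some j in [3,6] with ready, and (ready | send) at every k in [3,j-1].
  j=3: ready false.
  j=4: ready false.
  j=5: ready holds, but (ready | send) fails at k=3 → not this j.
  j=6: ready false.
No j in the window works → until fails.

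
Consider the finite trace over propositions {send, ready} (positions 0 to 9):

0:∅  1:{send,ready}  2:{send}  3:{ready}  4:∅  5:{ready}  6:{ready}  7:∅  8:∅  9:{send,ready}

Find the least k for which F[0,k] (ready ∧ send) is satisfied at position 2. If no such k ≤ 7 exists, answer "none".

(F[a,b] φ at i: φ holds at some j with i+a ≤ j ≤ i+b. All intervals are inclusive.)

7

Scan j = 2,3,… for (ready ∧ send):
  j=2: fails
  j=3: fails
  j=4: fails
  j=5: fails
  j=6: fails
  j=7: fails
  j=8: fails
  j=9: holds
First hit at j=9, so smallest k = 9-2 = 7.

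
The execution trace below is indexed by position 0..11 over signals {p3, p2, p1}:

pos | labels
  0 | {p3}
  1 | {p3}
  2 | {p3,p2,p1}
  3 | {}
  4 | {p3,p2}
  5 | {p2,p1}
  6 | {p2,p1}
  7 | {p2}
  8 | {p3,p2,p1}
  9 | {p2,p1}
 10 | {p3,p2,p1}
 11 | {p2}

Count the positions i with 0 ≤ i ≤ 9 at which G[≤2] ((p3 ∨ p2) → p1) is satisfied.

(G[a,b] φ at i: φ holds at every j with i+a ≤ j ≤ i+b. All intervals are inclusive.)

Evaluate at each i in [0,9]:
  i=0: ✗ (fails at j=0)
  i=1: ✗ (fails at j=1)
  i=2: ✗ (fails at j=4)
  i=3: ✗ (fails at j=4)
  i=4: ✗ (fails at j=4)
  i=5: ✗ (fails at j=7)
  i=6: ✗ (fails at j=7)
  i=7: ✗ (fails at j=7)
  i=8: ✓ (all of [8,10])
  i=9: ✗ (fails at j=11)
Positions where it holds: {8} → 1.

1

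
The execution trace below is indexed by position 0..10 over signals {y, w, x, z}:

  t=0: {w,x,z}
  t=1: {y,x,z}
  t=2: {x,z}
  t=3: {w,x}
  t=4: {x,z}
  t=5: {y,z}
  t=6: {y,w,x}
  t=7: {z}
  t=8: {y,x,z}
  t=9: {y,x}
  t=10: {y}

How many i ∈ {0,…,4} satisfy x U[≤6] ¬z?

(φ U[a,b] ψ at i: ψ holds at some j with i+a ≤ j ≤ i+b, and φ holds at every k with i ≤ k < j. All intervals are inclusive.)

Evaluate at each i in [0,4]:
  i=0: ✓ (rhs at j=3; lhs holds on [0,2])
  i=1: ✓ (rhs at j=3; lhs holds on [1,2])
  i=2: ✓ (rhs at j=3; lhs holds on [2,2])
  i=3: ✓ (rhs at j=3)
  i=4: ✗ (lhs fails at k=5 before rhs at j=6)
Positions where it holds: {0, 1, 2, 3} → 4.

4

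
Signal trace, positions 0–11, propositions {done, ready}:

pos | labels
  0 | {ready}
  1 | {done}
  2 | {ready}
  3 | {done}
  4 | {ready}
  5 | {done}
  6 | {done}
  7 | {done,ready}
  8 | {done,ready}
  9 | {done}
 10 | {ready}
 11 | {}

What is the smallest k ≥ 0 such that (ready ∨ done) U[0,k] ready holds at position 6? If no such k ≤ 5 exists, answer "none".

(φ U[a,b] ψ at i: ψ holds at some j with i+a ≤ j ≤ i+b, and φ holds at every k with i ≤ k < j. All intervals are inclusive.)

1

Need earliest j ≥ 6 with ready, and (ready ∨ done) at every k in [6,j-1].
  j=6: rhs fails.
  j=7: rhs holds; lhs holds on [6,6]. k = 1.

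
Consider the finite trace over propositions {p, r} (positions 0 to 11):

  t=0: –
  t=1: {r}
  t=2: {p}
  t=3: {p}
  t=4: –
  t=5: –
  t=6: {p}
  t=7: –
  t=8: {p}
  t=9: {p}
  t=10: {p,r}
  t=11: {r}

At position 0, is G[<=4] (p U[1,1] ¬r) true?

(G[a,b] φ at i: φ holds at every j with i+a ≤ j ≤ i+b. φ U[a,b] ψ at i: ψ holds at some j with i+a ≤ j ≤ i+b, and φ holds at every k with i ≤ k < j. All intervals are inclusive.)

Check (p U[1,1] ¬r) at every j in [0,4]:
  j=0: fails
  j=1: fails
  j=2: holds
  j=3: holds
  j=4: fails
Fails at j=0 → formula fails.

Does not hold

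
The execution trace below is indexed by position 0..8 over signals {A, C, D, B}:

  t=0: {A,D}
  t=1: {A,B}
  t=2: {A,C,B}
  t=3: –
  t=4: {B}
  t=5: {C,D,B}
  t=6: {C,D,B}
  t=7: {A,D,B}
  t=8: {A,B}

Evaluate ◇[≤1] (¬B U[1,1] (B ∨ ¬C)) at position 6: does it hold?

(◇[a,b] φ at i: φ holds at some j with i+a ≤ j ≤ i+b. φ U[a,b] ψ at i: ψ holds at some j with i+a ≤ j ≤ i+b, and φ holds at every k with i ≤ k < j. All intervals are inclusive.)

False

Check (¬B U[1,1] (B ∨ ¬C)) at each j in [6,7]:
  j=6: fails
  j=7: fails
No position in the window satisfies it → formula fails.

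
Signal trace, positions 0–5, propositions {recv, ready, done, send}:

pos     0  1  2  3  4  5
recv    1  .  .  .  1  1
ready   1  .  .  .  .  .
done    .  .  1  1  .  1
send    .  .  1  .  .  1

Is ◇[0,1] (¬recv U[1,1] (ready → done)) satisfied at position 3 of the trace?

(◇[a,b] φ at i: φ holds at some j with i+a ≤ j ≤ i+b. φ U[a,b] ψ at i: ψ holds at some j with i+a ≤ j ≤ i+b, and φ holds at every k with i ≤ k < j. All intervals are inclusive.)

Check (¬recv U[1,1] (ready → done)) at each j in [3,4]:
  j=3: holds
  j=4: fails
Found at j=3 → formula holds.

True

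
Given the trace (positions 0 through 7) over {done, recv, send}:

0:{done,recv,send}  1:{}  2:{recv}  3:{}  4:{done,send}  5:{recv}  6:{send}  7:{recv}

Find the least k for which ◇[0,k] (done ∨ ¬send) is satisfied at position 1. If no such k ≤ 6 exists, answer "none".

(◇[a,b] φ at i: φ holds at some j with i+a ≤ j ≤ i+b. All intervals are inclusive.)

Scan j = 1,2,… for (done ∨ ¬send):
  j=1: holds
First hit at j=1, so smallest k = 1-1 = 0.

0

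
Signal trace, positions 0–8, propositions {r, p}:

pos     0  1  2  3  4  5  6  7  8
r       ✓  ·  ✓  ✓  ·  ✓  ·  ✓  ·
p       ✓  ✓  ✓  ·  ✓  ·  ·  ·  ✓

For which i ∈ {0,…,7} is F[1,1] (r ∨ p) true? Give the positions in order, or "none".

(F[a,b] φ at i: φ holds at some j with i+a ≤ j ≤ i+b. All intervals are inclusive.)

0, 1, 2, 3, 4, 6, 7

Evaluate at each i in [0,7]:
  i=0: ✓ (witness j=1)
  i=1: ✓ (witness j=2)
  i=2: ✓ (witness j=3)
  i=3: ✓ (witness j=4)
  i=4: ✓ (witness j=5)
  i=5: ✗ (none in [6,6])
  i=6: ✓ (witness j=7)
  i=7: ✓ (witness j=8)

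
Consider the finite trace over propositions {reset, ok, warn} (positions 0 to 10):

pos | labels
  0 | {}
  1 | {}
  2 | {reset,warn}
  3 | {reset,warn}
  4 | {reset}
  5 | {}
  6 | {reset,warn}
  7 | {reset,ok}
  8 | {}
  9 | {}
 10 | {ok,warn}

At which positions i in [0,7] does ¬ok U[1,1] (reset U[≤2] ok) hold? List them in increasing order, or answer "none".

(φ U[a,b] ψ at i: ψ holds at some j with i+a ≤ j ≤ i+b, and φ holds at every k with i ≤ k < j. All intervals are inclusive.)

Evaluate at each i in [0,7]:
  i=0: ✗ (no rhs in [1,1])
  i=1: ✗ (no rhs in [2,2])
  i=2: ✗ (no rhs in [3,3])
  i=3: ✗ (no rhs in [4,4])
  i=4: ✗ (no rhs in [5,5])
  i=5: ✓ (rhs at j=6; lhs holds on [5,5])
  i=6: ✓ (rhs at j=7; lhs holds on [6,6])
  i=7: ✗ (no rhs in [8,8])

5, 6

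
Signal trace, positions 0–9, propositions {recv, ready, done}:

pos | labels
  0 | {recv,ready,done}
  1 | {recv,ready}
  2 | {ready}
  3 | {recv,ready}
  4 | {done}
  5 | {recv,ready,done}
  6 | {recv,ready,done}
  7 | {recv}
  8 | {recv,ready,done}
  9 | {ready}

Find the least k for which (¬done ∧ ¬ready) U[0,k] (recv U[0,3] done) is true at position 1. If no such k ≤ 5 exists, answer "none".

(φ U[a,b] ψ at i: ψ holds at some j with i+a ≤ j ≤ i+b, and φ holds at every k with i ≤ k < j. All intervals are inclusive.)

none

Need earliest j ≥ 1 with (recv U[0,3] done), and (¬done ∧ ¬ready) at every k in [1,j-1].
  j=1: rhs fails.
  j=2: rhs fails.
  j=3: rhs holds but lhs fails at k=1.
  j=4: rhs holds but lhs fails at k=1.
  j=5: rhs holds but lhs fails at k=1.
  j=6: rhs holds but lhs fails at k=1.
No witness within the range → none.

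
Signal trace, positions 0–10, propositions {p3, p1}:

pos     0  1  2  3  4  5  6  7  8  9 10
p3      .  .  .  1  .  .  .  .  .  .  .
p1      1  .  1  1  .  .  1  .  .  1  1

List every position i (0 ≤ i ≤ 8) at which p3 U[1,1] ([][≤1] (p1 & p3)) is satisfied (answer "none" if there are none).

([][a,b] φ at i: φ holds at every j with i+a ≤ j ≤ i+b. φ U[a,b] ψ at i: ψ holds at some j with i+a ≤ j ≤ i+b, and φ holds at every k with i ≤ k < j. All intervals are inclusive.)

none

Evaluate at each i in [0,8]:
  i=0: ✗ (no rhs in [1,1])
  i=1: ✗ (no rhs in [2,2])
  i=2: ✗ (no rhs in [3,3])
  i=3: ✗ (no rhs in [4,4])
  i=4: ✗ (no rhs in [5,5])
  i=5: ✗ (no rhs in [6,6])
  i=6: ✗ (no rhs in [7,7])
  i=7: ✗ (no rhs in [8,8])
  i=8: ✗ (no rhs in [9,9])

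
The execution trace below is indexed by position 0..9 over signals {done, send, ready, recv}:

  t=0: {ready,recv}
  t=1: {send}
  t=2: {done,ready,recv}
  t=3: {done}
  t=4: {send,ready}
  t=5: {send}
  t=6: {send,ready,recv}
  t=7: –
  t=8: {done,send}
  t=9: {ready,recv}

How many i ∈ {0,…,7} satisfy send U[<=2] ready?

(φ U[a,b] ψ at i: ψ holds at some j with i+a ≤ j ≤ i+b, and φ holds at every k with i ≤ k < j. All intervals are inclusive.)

Evaluate at each i in [0,7]:
  i=0: ✓ (rhs at j=0)
  i=1: ✓ (rhs at j=2; lhs holds on [1,1])
  i=2: ✓ (rhs at j=2)
  i=3: ✗ (lhs fails at k=3 before rhs at j=4)
  i=4: ✓ (rhs at j=4)
  i=5: ✓ (rhs at j=6; lhs holds on [5,5])
  i=6: ✓ (rhs at j=6)
  i=7: ✗ (lhs fails at k=7 before rhs at j=9)
Positions where it holds: {0, 1, 2, 4, 5, 6} → 6.

6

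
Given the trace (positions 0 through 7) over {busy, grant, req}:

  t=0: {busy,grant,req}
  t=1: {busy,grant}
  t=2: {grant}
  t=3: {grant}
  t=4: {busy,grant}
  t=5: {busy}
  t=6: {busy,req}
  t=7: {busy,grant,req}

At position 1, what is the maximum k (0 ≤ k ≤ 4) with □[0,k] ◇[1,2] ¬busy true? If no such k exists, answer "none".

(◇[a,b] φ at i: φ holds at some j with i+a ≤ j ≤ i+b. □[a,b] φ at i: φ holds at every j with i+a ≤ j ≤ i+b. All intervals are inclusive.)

1

◇[1,2] ¬busy must hold from j=1 onward; find where it first fails.
  j=1: holds
  j=2: holds
  j=3: fails
Holds on [1,2], so largest k = 1.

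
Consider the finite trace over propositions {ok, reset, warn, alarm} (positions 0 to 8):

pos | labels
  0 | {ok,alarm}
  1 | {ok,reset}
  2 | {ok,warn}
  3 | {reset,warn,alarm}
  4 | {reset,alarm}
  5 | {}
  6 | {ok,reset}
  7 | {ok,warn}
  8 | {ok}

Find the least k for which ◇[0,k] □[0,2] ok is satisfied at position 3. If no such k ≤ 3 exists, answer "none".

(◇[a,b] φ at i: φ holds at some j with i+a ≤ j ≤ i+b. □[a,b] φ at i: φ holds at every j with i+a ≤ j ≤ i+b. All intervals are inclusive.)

3

Scan j = 3,4,… for □[0,2] ok:
  j=3: fails
  j=4: fails
  j=5: fails
  j=6: holds
First hit at j=6, so smallest k = 6-3 = 3.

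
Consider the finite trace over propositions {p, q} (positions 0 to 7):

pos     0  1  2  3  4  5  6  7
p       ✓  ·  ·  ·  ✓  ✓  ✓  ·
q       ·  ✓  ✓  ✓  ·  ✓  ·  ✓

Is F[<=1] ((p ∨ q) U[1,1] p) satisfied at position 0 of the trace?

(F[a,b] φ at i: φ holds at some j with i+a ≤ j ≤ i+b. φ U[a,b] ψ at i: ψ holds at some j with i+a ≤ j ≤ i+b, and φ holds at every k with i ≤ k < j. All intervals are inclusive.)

Check ((p ∨ q) U[1,1] p) at each j in [0,1]:
  j=0: fails
  j=1: fails
No position in the window satisfies it → formula fails.

False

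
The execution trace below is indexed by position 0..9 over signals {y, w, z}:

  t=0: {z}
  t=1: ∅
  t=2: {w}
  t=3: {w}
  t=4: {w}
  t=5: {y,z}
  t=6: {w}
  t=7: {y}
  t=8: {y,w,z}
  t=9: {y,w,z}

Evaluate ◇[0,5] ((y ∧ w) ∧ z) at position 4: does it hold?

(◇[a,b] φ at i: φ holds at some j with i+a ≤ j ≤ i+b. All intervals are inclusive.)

Check ((y ∧ w) ∧ z) at each j in [4,9]:
  j=4: false
  j=5: false
  j=6: false
  j=7: false
  j=8: true
  j=9: true
Found at j=8 → formula holds.

Yes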